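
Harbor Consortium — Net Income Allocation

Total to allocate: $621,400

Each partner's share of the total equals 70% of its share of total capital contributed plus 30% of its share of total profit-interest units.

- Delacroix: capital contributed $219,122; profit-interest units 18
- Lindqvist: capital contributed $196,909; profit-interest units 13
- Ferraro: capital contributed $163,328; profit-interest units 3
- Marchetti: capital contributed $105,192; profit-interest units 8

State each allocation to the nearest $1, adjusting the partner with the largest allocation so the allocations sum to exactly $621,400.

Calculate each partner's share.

Delacroix: $219,130; Lindqvist: $182,822; Ferraro: $117,098; Marchetti: $102,350

Capital contributed total 684,551; profit-interest units total 42.
Combined weights (70% capital contributed + 30% profit-interest units): Delacroix 0.3526; Lindqvist 0.2942; Ferraro 0.1884; Marchetti 0.1647.
Proportional shares: Delacroix 219,129.62; Lindqvist 182,822.09; Ferraro 117,098.21; Marchetti 102,350.07.
At nearest $1: Delacroix $219,130; Lindqvist $182,822; Ferraro $117,098; Marchetti $102,350. Sum = $621,400.
No rounding difference to absorb.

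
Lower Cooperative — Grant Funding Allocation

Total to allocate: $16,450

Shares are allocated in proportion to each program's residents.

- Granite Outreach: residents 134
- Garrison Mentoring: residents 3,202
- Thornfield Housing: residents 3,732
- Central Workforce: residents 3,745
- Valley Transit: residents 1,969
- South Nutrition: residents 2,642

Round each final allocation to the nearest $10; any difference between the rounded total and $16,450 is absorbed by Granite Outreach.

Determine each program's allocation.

Total residents = 15,424.
Pro-rata amounts: Granite Outreach 134/15,424 × $16,450 = 142.91; Garrison Mentoring 3,202/15,424 × $16,450 = 3,414.996; Thornfield Housing 3,732/15,424 × $16,450 = 3,980.25; Central Workforce 3,745/15,424 × $16,450 = 3,994.12; Valley Transit 1,969/15,424 × $16,450 = 2,099.98; South Nutrition 2,642/15,424 × $16,450 = 2,817.75.
Rounded to nearest $10: Granite Outreach $140; Garrison Mentoring $3,410; Thornfield Housing $3,980; Central Workforce $3,990; Valley Transit $2,100; South Nutrition $2,820. Sum = $16,440.
Difference $16,450 − $16,440 = +$10 applied to Granite Outreach: Granite Outreach becomes $150.

Granite Outreach: $150 | Garrison Mentoring: $3,410 | Thornfield Housing: $3,980 | Central Workforce: $3,990 | Valley Transit: $2,100 | South Nutrition: $2,820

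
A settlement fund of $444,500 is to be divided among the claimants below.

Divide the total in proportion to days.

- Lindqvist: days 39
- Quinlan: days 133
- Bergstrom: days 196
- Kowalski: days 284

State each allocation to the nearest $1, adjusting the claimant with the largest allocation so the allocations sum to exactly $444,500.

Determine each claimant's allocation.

Lindqvist: $26,588 · Quinlan: $90,673 · Bergstrom: $133,623 · Kowalski: $193,616

Total days = 652.
Pro-rata amounts: Lindqvist 39/652 × $444,500 = 26,588.19; Quinlan 133/652 × $444,500 = 90,672.55; Bergstrom 196/652 × $444,500 = 133,622.70; Kowalski 284/652 × $444,500 = 193,616.56.
At nearest $1: Lindqvist $26,588; Quinlan $90,673; Bergstrom $133,623; Kowalski $193,617. Sum = $444,501.
Difference $444,500 − $444,501 = −$1 applied to largest allocation (Kowalski): Kowalski becomes $193,616.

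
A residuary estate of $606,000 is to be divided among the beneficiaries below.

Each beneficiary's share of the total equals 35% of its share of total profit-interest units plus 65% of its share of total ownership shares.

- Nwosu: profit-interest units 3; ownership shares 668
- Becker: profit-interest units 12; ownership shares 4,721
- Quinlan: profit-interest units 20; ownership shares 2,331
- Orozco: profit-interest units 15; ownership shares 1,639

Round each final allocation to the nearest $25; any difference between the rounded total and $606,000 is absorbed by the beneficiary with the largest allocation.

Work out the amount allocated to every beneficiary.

Totals — profit-interest units 50, ownership shares 9,359.
Combined weights (35% profit-interest units + 65% ownership shares): Nwosu 0.0674; Becker 0.4119; Quinlan 0.3019; Orozco 0.2188.
Pro-rata amounts: Nwosu 40,840.67; Becker 249,600.64; Quinlan 182,946.73; Orozco 132,611.95.
At nearest $25: Nwosu $40,850; Becker $249,600; Quinlan $182,950; Orozco $132,600. Sum = $606,000.
Sum already equals the total — no adjustment.

Nwosu: $40,850 · Becker: $249,600 · Quinlan: $182,950 · Orozco: $132,600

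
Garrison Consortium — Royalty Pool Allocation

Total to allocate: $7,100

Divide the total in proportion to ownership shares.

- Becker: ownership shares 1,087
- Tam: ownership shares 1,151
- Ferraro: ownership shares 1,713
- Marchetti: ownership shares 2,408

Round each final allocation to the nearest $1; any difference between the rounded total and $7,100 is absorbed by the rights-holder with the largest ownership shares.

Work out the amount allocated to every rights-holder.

Total ownership shares = 6,359.
Unrounded shares: Becker 1,087/6,359 × $7,100 = 1,213.67; Tam 1,151/6,359 × $7,100 = 1,285.12; Ferraro 1,713/6,359 × $7,100 = 1,912.61; Marchetti 2,408/6,359 × $7,100 = 2,688.60.
At nearest $1: Becker $1,214; Tam $1,285; Ferraro $1,913; Marchetti $2,689. Sum = $7,101.
Difference $7,100 − $7,101 = −$1 applied to largest ownership shares (Marchetti): Marchetti becomes $2,688.

Becker: $1,214 · Tam: $1,285 · Ferraro: $1,913 · Marchetti: $2,688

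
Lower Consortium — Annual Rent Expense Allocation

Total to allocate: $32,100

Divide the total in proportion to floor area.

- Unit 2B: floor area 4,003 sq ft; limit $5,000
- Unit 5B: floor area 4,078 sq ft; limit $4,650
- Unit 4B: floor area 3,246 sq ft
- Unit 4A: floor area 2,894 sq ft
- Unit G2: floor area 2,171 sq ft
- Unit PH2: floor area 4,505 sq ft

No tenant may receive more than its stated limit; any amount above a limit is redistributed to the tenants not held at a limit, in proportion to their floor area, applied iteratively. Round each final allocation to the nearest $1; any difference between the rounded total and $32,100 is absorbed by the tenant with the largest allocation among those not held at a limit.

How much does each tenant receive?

Sum of floor area: 20,897.
Unconstrained shares: Unit 2B 6,149.03; Unit 5B 6,264.24; Unit 4B 4,986.20; Unit 4A 4,445.49; Unit G2 3,334.89; Unit PH2 6,920.16.
Held at cap: Unit 2B ($5,000), Unit 5B ($4,650); remaining pool $22,450 reallocated over remaining floor area 12,816.
Shares after redistribution: Unit 4B 5,686.07 → $5,686; Unit 4A 5,069.47 → $5,069; Unit G2 3,802.98 → $3,803; Unit PH2 7,891.48 → $7,891.
Rounding difference +$1 applied to Unit PH2 → $7,892.

Unit 2B: $5,000 | Unit 5B: $4,650 | Unit 4B: $5,686 | Unit 4A: $5,069 | Unit G2: $3,803 | Unit PH2: $7,892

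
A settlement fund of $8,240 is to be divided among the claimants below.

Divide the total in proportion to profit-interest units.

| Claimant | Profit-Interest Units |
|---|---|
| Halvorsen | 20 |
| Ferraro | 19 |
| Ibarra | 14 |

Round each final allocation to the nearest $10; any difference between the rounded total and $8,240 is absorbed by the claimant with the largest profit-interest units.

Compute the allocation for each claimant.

Profit-interest units total: 20 + 19 + 14 = 53.
Raw shares: Halvorsen 3,109.43; Ferraro 2,953.96; Ibarra 2,176.60.
At nearest $10: Halvorsen $3,110; Ferraro $2,950; Ibarra $2,180. Sum = $8,240.
Sum already equals the total — no adjustment.

Halvorsen: $3,110 · Ferraro: $2,950 · Ibarra: $2,180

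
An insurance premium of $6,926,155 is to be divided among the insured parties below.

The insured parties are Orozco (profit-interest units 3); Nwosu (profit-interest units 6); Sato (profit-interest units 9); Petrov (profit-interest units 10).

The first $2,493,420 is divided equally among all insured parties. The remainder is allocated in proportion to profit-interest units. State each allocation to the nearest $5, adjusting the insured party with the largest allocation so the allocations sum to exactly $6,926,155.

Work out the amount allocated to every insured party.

Equal tier: $2,493,420 ÷ 4 = $623,355 apiece.
Remainder $4,432,735 by profit-interest units (total 28): Orozco 474,935.89 → $474,935; Nwosu 949,871.79 → $949,870; Sato 1,424,807.68 → $1,424,810; Petrov 1,583,119.64 → $1,583,120.
Totals: Orozco $623,355 + $474,935 = $1,098,290; Nwosu $623,355 + $949,870 = $1,573,225; Sato $623,355 + $1,424,810 = $2,048,165; Petrov $623,355 + $1,583,120 = $2,206,475.

Orozco: $1,098,290; Nwosu: $1,573,225; Sato: $2,048,165; Petrov: $2,206,475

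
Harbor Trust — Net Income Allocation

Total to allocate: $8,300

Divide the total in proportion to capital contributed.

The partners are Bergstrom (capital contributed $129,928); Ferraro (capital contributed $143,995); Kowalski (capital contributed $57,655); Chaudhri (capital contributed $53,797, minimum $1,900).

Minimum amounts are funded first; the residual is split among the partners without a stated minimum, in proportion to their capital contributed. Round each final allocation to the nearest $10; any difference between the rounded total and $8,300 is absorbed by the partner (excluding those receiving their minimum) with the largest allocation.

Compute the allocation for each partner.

Minimums first: Chaudhri $1,900. Balance $6,400.
Balance split over remaining capital contributed 331,578: Bergstrom 2,507.82 → $2,510; Ferraro 2,779.34 → $2,780; Kowalski 1,112.84 → $1,110.

Bergstrom: $2,510 | Ferraro: $2,780 | Kowalski: $1,110 | Chaudhri: $1,900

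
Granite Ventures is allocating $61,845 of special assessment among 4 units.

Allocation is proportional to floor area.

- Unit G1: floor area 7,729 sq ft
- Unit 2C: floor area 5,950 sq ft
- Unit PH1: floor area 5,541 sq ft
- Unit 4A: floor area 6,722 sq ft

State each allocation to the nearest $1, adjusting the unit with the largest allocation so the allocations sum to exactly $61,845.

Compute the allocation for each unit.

Unit G1: $18,425 · Unit 2C: $14,185 · Unit PH1: $13,210 · Unit 4A: $16,025

Total floor area = 25,942.
Unrounded shares: Unit G1 7,729/25,942 × $61,845 = 18,425.72; Unit 2C 5,950/25,942 × $61,845 = 14,184.63; Unit PH1 5,541/25,942 × $61,845 = 13,209.59; Unit 4A 6,722/25,942 × $61,845 = 16,025.06.
At nearest $1: Unit G1 $18,426; Unit 2C $14,185; Unit PH1 $13,210; Unit 4A $16,025. Sum = $61,846.
Difference $61,845 − $61,846 = −$1 applied to largest allocation (Unit G1): Unit G1 becomes $18,425.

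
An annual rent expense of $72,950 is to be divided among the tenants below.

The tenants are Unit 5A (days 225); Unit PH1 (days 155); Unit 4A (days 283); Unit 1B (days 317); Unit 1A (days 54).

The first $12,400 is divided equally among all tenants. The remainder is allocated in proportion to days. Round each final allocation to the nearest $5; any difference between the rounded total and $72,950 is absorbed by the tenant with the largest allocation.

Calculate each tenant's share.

Unit 5A: $15,655; Unit PH1: $11,555; Unit 4A: $19,050; Unit 1B: $21,050; Unit 1A: $5,640

$12,400 shared equally gives $2,480 per tenant.
Remainder $60,550 by days (total 1,034): Unit 5A 13,175.77 → $13,175; Unit PH1 9,076.64 → $9,075; Unit 4A 16,572.20 → $16,570; Unit 1B 18,563.20 → $18,565; Unit 1A 3,162.19 → $3,160.
Rounding difference +$5 on remainder applied to Unit 1B.
Totals: Unit 5A $2,480 + $13,175 = $15,655; Unit PH1 $2,480 + $9,075 = $11,555; Unit 4A $2,480 + $16,570 = $19,050; Unit 1B $2,480 + $18,570 = $21,050; Unit 1A $2,480 + $3,160 = $5,640.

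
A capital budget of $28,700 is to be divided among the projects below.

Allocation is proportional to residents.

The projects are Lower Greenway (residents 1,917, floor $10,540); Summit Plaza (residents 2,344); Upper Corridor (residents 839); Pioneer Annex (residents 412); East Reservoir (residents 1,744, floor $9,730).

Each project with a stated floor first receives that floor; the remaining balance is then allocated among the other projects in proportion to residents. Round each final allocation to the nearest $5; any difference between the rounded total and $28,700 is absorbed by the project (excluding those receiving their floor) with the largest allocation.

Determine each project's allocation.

Lower Greenway: $10,540; Summit Plaza: $5,500; Upper Corridor: $1,965; Pioneer Annex: $965; East Reservoir: $9,730

Minimums first: Lower Greenway $10,540; East Reservoir $9,730. Remaining pool $8,430.
Remaining pool split over remaining residents 3,595: Summit Plaza 5,496.50 → $5,495; Upper Corridor 1,967.39 → $1,965; Pioneer Annex 966.11 → $965.
Rounding difference +$5 applied to Summit Plaza → $5,500.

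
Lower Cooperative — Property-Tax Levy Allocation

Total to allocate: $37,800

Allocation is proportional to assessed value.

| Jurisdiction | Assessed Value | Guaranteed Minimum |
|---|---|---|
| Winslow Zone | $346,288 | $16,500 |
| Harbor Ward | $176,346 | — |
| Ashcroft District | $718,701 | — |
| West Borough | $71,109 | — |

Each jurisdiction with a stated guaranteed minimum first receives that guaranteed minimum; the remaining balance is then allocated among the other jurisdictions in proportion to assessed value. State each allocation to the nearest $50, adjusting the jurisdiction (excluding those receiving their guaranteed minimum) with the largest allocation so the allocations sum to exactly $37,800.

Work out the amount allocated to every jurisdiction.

Guaranteed amounts: Winslow Zone $16,500. Balance $21,300.
Balance split over remaining assessed value 966,156: Harbor Ward 3,887.75 → $3,900; Ashcroft District 15,844.58 → $15,850; West Borough 1,567.68 → $1,550.

Winslow Zone: $16,500 · Harbor Ward: $3,900 · Ashcroft District: $15,850 · West Borough: $1,550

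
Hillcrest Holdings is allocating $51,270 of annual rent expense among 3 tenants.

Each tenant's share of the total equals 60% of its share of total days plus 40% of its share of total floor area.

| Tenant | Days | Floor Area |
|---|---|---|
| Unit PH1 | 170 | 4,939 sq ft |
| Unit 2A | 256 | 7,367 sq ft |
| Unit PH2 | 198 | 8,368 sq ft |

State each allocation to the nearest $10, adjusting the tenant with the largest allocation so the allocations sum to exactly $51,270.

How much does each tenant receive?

Days total 624; floor area total 20,674.
Combined weights (60% days + 40% floor area): Unit PH1 0.2590; Unit 2A 0.3887; Unit PH2 0.3523.
Proportional shares: Unit PH1 13,280.02; Unit 2A 19,928.16; Unit PH2 18,061.83.
After rounding ($10): Unit PH1 $13,280; Unit 2A $19,930; Unit PH2 $18,060. Sum = $51,270.
Sum already equals the total — no adjustment.

Unit PH1: $13,280 | Unit 2A: $19,930 | Unit PH2: $18,060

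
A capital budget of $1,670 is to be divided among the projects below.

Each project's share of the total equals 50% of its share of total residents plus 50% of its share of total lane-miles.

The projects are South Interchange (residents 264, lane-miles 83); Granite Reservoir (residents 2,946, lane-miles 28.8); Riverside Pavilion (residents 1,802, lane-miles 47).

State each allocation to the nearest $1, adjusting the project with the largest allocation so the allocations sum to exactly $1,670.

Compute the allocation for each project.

South Interchange: $480 | Granite Reservoir: $643 | Riverside Pavilion: $547

Totals — residents 5,012, lane-miles 158.8.
Combined weights (50% residents + 50% lane-miles): South Interchange 0.2877; Granite Reservoir 0.3846; Riverside Pavilion 0.3278.
Proportional shares: South Interchange 480.41; Granite Reservoir 642.24; Riverside Pavilion 547.35.
Rounded to nearest $1: South Interchange $480; Granite Reservoir $642; Riverside Pavilion $547. Sum = $1,669.
Difference $1,670 − $1,669 = +$1 applied to largest allocation (Granite Reservoir): Granite Reservoir becomes $643.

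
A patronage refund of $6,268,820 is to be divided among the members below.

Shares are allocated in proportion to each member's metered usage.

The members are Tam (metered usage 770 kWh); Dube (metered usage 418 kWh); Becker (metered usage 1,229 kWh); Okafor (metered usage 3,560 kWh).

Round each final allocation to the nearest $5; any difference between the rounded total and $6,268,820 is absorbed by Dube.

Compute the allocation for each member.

Tam: $807,595 | Dube: $438,405 | Becker: $1,289,005 | Okafor: $3,733,815

Metered usage total: 5,977.
Proportional shares: Tam 770/5,977 × $6,268,820 = 807,594.34; Dube 418/5,977 × $6,268,820 = 438,408.36; Becker 1,229/5,977 × $6,268,820 = 1,289,004.48; Okafor 3,560/5,977 × $6,268,820 = 3,733,812.82.
At nearest $5: Tam $807,595; Dube $438,410; Becker $1,289,005; Okafor $3,733,815. Sum = $6,268,825.
Difference $6,268,820 − $6,268,825 = −$5 applied to Dube: Dube becomes $438,405.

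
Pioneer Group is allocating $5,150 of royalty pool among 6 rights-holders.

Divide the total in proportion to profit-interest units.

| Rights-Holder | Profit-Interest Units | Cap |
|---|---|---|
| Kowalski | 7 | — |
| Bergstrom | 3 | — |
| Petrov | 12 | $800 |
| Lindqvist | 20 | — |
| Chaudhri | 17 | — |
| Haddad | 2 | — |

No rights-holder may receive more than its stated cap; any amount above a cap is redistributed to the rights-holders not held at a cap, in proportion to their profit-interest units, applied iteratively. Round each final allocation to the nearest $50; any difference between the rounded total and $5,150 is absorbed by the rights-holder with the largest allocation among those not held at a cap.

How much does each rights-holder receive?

Total profit-interest units = 61.
Unconstrained shares: Kowalski 590.98; Bergstrom 253.28; Petrov 1,013.11; Lindqvist 1,688.52; Chaudhri 1,435.25; Haddad 168.85.
Cap binds for Petrov ($800); residual $4,350 reallocated over remaining profit-interest units 49.
Shares after redistribution: Kowalski 621.43 → $600; Bergstrom 266.33 → $250; Lindqvist 1,775.51 → $1,800; Chaudhri 1,509.18 → $1,500; Haddad 177.55 → $200.

Kowalski: $600 · Bergstrom: $250 · Petrov: $800 · Lindqvist: $1,800 · Chaudhri: $1,500 · Haddad: $200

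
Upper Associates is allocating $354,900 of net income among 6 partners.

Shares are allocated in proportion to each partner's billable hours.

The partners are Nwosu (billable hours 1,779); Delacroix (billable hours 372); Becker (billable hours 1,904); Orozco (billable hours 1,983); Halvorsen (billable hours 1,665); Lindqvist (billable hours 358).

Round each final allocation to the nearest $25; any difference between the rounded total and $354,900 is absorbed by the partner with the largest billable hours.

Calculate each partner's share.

Nwosu: $78,325 · Delacroix: $16,375 · Becker: $83,825 · Orozco: $87,325 · Halvorsen: $73,300 · Lindqvist: $15,750

Combined billable hours = 1,779 + 372 + 1,904 + 1,983 + 1,665 + 358 = 8,061.
Raw shares: Nwosu 78,323.67; Delacroix 16,377.97; Becker 83,827.02; Orozco 87,305.14; Halvorsen 73,304.61; Lindqvist 15,761.59.
At nearest $25: Nwosu $78,325; Delacroix $16,375; Becker $83,825; Orozco $87,300; Halvorsen $73,300; Lindqvist $15,750. Sum = $354,875.
Difference $354,900 − $354,875 = +$25 applied to largest billable hours (Orozco): Orozco becomes $87,325.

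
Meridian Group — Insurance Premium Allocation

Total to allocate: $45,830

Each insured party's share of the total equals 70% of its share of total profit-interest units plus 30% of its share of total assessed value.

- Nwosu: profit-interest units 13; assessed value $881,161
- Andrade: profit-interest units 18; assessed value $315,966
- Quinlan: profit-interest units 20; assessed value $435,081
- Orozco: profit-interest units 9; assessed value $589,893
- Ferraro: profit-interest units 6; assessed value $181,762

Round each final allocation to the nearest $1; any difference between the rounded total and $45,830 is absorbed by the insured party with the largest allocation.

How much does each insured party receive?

Totals — profit-interest units 66, assessed value 2,403,863.
Combined weights (70% profit-interest units + 30% assessed value): Nwosu 0.2478; Andrade 0.2303; Quinlan 0.2664; Orozco 0.1691; Ferraro 0.0863.
Proportional shares: Nwosu 11,358.82; Andrade 10,556.55; Quinlan 12,209.98; Orozco 7,748.60; Ferraro 3,956.05.
Rounded to nearest $1: Nwosu $11,359; Andrade $10,557; Quinlan $12,210; Orozco $7,749; Ferraro $3,956. Sum = $45,831.
Difference $45,830 − $45,831 = −$1 applied to largest allocation (Quinlan): Quinlan becomes $12,209.

Nwosu: $11,359; Andrade: $10,557; Quinlan: $12,209; Orozco: $7,749; Ferraro: $3,956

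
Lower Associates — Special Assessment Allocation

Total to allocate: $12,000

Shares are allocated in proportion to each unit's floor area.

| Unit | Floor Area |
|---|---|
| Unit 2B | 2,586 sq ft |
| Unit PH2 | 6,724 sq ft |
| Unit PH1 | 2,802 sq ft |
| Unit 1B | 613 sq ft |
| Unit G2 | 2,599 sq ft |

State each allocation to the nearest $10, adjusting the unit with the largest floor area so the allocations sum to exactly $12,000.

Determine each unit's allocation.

Unit 2B: $2,030 | Unit PH2: $5,260 | Unit PH1: $2,190 | Unit 1B: $480 | Unit G2: $2,040

Total floor area = 15,324.
Pro-rata amounts: Unit 2B 2,586/15,324 × $12,000 = 2,025.06; Unit PH2 6,724/15,324 × $12,000 = 5,265.47; Unit PH1 2,802/15,324 × $12,000 = 2,194.21; Unit 1B 613/15,324 × $12,000 = 480.03; Unit G2 2,599/15,324 × $12,000 = 2,035.24.
At nearest $10: Unit 2B $2,030; Unit PH2 $5,270; Unit PH1 $2,190; Unit 1B $480; Unit G2 $2,040. Sum = $12,010.
Difference $12,000 − $12,010 = −$10 applied to largest floor area (Unit PH2): Unit PH2 becomes $5,260.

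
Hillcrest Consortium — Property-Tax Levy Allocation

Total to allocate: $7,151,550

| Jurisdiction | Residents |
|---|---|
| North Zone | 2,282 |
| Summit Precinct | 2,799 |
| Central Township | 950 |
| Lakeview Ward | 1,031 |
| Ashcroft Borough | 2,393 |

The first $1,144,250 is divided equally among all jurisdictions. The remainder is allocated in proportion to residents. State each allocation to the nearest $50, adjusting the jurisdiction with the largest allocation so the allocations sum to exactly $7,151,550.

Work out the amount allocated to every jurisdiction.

Equal tier: $1,144,250 ÷ 5 = $228,850 apiece.
Remainder $6,007,300 by residents (total 9,455): North Zone 1,449,884.57 → $1,449,900; Summit Precinct 1,778,364.11 → $1,778,350; Central Township 603,589.11 → $603,600; Lakeview Ward 655,053.02 → $655,050; Ashcroft Borough 1,520,409.19 → $1,520,400.
Totals: North Zone $228,850 + $1,449,900 = $1,678,750; Summit Precinct $228,850 + $1,778,350 = $2,007,200; Central Township $228,850 + $603,600 = $832,450; Lakeview Ward $228,850 + $655,050 = $883,900; Ashcroft Borough $228,850 + $1,520,400 = $1,749,250.

North Zone: $1,678,750 · Summit Precinct: $2,007,200 · Central Township: $832,450 · Lakeview Ward: $883,900 · Ashcroft Borough: $1,749,250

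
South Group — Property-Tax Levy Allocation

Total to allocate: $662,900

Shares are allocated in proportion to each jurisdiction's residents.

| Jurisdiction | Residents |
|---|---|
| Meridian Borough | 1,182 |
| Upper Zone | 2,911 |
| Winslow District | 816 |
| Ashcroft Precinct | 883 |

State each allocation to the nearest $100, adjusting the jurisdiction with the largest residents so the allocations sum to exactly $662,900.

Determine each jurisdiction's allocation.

Sum of residents: 5,792.
Unrounded shares: Meridian Borough 1,182/5,792 × $662,900 = 135,281.04; Upper Zone 2,911/5,792 × $662,900 = 333,166.76; Winslow District 816/5,792 × $662,900 = 93,391.99; Ashcroft Precinct 883/5,792 × $662,900 = 101,060.20.
At nearest $100: Meridian Borough $135,300; Upper Zone $333,200; Winslow District $93,400; Ashcroft Precinct $101,100. Sum = $663,000.
Difference $662,900 − $663,000 = −$100 applied to largest residents (Upper Zone): Upper Zone becomes $333,100.

Meridian Borough: $135,300; Upper Zone: $333,100; Winslow District: $93,400; Ashcroft Precinct: $101,100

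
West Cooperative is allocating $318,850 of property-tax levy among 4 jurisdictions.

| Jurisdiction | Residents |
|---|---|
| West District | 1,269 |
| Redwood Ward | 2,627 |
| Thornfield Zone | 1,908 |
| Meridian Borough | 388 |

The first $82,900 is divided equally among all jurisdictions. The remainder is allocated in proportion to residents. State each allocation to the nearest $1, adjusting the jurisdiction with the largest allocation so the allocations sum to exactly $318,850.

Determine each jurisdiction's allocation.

Equal tier: $82,900 ÷ 4 = $20,725 apiece.
Remainder $235,950 by residents (total 6,192): West District 48,356.03 → $48,356; Redwood Ward 100,103.46 → $100,103; Thornfield Zone 72,705.52 → $72,706; Meridian Borough 14,784.98 → $14,785.
Totals: West District $20,725 + $48,356 = $69,081; Redwood Ward $20,725 + $100,103 = $120,828; Thornfield Zone $20,725 + $72,706 = $93,431; Meridian Borough $20,725 + $14,785 = $35,510.

West District: $69,081; Redwood Ward: $120,828; Thornfield Zone: $93,431; Meridian Borough: $35,510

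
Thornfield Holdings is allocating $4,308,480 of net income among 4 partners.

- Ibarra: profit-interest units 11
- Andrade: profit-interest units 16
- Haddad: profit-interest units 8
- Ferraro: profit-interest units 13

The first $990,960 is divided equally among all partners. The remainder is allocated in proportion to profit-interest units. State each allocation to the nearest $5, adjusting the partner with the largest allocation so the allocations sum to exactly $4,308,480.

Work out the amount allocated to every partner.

Ibarra: $1,008,005 · Andrade: $1,353,580 · Haddad: $800,660 · Ferraro: $1,146,235

First tranche $990,960 split equally: $247,740 each.
Remainder $3,317,520 by profit-interest units (total 48): Ibarra 760,265.00 → $760,265; Andrade 1,105,840.00 → $1,105,840; Haddad 552,920.00 → $552,920; Ferraro 898,495.00 → $898,495.
Totals: Ibarra $247,740 + $760,265 = $1,008,005; Andrade $247,740 + $1,105,840 = $1,353,580; Haddad $247,740 + $552,920 = $800,660; Ferraro $247,740 + $898,495 = $1,146,235.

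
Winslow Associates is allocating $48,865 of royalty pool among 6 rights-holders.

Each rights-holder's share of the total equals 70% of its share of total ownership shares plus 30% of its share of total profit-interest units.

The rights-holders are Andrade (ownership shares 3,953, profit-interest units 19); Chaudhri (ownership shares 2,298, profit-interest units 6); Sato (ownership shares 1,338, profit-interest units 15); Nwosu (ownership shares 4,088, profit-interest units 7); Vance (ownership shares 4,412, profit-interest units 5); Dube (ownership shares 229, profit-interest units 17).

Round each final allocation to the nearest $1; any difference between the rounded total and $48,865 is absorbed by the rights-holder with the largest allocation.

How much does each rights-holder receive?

Andrade: $12,322 · Chaudhri: $6,092 · Sato: $5,992 · Nwosu: $10,056 · Vance: $10,311 · Dube: $4,092

Ownership shares total 16,318; profit-interest units total 69.
Composite weights (70% ownership shares + 30% profit-interest units): Andrade 0.2522; Chaudhri 0.1247; Sato 0.1226; Nwosu 0.2058; Vance 0.2110; Dube 0.0837.
Proportional shares: Andrade 12,322.88; Chaudhri 6,091.77; Sato 5,991.54; Nwosu 10,056.39; Vance 10,310.64; Dube 4,091.79.
After rounding ($1): Andrade $12,323; Chaudhri $6,092; Sato $5,992; Nwosu $10,056; Vance $10,311; Dube $4,092. Sum = $48,866.
Difference $48,865 − $48,866 = −$1 applied to largest allocation (Andrade): Andrade becomes $12,322.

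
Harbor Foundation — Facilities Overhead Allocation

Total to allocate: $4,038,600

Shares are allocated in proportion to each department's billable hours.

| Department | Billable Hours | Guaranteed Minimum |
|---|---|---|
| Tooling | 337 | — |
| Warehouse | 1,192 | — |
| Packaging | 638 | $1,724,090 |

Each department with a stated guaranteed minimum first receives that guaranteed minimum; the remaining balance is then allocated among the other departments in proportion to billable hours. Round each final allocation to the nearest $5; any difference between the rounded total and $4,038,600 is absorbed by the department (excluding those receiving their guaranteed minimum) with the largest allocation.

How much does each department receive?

Tooling: $510,130 | Warehouse: $1,804,380 | Packaging: $1,724,090

Minimums first: Packaging $1,724,090. Residual $2,314,510.
Residual split over remaining billable hours 1,529: Tooling 510,130.72 → $510,130; Warehouse 1,804,379.28 → $1,804,380.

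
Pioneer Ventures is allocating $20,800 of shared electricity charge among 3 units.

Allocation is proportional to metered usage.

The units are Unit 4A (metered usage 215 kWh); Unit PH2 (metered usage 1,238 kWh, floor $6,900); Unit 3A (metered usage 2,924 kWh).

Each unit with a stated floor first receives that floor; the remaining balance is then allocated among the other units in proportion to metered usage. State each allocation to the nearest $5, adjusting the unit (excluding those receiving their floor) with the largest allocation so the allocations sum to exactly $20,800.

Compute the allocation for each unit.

Guaranteed amounts: Unit PH2 $6,900. Residual $13,900.
Residual split over remaining metered usage 3,139: Unit 4A 952.05 → $950; Unit 3A 12,947.95 → $12,950.

Unit 4A: $950; Unit PH2: $6,900; Unit 3A: $12,950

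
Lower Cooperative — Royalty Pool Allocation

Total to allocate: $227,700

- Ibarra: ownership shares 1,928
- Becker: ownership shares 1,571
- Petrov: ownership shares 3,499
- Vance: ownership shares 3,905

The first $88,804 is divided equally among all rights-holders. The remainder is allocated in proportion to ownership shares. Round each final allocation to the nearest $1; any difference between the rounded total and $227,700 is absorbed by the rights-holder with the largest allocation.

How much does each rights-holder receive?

First tranche $88,804 split equally: $22,201 each.
Remainder $138,896 by ownership shares (total 10,903): Ibarra 24,561.27 → $24,561; Becker 20,013.36 → $20,013; Petrov 44,574.62 → $44,575; Vance 49,746.76 → $49,747.
Totals: Ibarra $22,201 + $24,561 = $46,762; Becker $22,201 + $20,013 = $42,214; Petrov $22,201 + $44,575 = $66,776; Vance $22,201 + $49,747 = $71,948.

Ibarra: $46,762; Becker: $42,214; Petrov: $66,776; Vance: $71,948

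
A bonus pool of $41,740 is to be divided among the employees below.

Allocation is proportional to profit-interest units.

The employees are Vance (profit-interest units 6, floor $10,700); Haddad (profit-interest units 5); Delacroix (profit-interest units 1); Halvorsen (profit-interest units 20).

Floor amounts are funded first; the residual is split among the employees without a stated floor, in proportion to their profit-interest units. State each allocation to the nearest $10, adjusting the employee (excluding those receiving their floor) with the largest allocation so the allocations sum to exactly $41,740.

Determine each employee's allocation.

Vance: $10,700 · Haddad: $5,970 · Delacroix: $1,190 · Halvorsen: $23,880

Guaranteed amounts: Vance $10,700. Remaining pool $31,040.
Remaining pool split over remaining profit-interest units 26: Haddad 5,969.23 → $5,970; Delacroix 1,193.85 → $1,190; Halvorsen 23,876.92 → $23,880.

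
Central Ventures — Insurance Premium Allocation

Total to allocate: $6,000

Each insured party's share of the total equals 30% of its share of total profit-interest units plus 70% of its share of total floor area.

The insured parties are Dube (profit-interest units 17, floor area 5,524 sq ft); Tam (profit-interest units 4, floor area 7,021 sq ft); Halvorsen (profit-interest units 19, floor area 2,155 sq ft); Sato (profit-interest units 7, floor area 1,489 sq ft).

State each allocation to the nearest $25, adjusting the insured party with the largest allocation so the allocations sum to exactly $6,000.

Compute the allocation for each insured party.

Profit-interest units total 47; floor area total 16,189.
Composite weights (30% profit-interest units + 70% floor area): Dube 0.3474; Tam 0.3291; Halvorsen 0.2145; Sato 0.1091.
Proportional shares: Dube 2,084.19; Tam 1,974.69; Halvorsen 1,286.74; Sato 654.38.
At nearest $25: Dube $2,075; Tam $1,975; Halvorsen $1,275; Sato $650. Sum = $5,975.
Difference $6,000 − $5,975 = +$25 applied to largest allocation (Dube): Dube becomes $2,100.

Dube: $2,100 · Tam: $1,975 · Halvorsen: $1,275 · Sato: $650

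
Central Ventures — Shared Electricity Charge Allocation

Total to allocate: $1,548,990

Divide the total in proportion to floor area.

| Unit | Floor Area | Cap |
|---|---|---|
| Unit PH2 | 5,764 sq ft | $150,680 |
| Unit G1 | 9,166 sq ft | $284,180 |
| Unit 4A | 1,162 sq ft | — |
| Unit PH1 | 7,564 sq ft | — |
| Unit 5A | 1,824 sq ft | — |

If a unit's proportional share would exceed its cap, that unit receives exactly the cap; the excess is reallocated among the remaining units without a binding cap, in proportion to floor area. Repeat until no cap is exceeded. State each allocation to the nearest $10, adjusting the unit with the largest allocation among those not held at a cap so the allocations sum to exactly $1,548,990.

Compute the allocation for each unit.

Unit PH2: $150,680 · Unit G1: $284,180 · Unit 4A: $122,710 · Unit PH1: $798,800 · Unit 5A: $192,620

Sum of floor area: 25,480.
Pro-rata shares before constraints: Unit PH2 350,407.31; Unit G1 557,223.01; Unit 4A 70,640.75; Unit PH1 459,833.61; Unit 5A 110,885.31.
Capped: Unit PH2 ($150,680), Unit G1 ($284,180); remaining pool $1,114,130 reallocated over remaining floor area 10,550.
Shares after redistribution: Unit 4A 122,712.71 → $122,710; Unit PH1 798,794.25 → $798,790; Unit 5A 192,623.04 → $192,620.
Rounding difference +$10 applied to Unit PH1 → $798,800.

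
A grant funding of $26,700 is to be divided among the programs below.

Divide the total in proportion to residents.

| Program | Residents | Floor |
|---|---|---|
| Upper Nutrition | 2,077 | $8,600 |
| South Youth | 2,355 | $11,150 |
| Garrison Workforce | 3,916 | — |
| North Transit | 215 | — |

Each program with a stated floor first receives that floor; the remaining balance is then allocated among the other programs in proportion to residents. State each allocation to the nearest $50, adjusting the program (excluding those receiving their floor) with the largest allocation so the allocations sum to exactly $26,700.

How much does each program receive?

Fund the minimums — Upper Nutrition $8,600; South Youth $11,150. Remaining pool $6,950.
Remaining pool split over remaining residents 4,131: Garrison Workforce 6,588.28 → $6,600; North Transit 361.72 → $350.

Upper Nutrition: $8,600 · South Youth: $11,150 · Garrison Workforce: $6,600 · North Transit: $350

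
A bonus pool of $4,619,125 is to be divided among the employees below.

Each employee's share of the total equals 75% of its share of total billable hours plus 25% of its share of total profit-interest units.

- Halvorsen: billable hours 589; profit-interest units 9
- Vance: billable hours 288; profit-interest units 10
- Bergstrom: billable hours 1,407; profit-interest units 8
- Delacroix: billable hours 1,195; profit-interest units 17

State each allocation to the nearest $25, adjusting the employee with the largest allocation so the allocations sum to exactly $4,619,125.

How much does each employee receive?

Halvorsen: $822,725 | Vance: $549,225 | Bergstrom: $1,611,025 | Delacroix: $1,636,150

Billable hours total 3,479; profit-interest units total 44.
Composite weights (75% billable hours + 25% profit-interest units): Halvorsen 0.1781; Vance 0.1189; Bergstrom 0.3488; Delacroix 0.3542.
Raw shares: Halvorsen 822,723.93; Vance 549,237.00; Bergstrom 1,611,032.85; Delacroix 1,636,131.21.
At nearest $25: Halvorsen $822,725; Vance $549,225; Bergstrom $1,611,025; Delacroix $1,636,125. Sum = $4,619,100.
Difference $4,619,125 − $4,619,100 = +$25 applied to largest allocation (Delacroix): Delacroix becomes $1,636,150.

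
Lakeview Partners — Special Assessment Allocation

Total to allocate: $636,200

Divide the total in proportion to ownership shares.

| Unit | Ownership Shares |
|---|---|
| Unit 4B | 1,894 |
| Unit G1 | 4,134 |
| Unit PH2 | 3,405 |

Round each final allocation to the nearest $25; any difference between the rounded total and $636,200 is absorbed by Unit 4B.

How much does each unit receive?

Sum of ownership shares: 9,433.
Raw shares: Unit 4B 1,894/9,433 × $636,200 = 127,739.09; Unit G1 4,134/9,433 × $636,200 = 278,813.82; Unit PH2 3,405/9,433 × $636,200 = 229,647.09.
Rounded to nearest $25: Unit 4B $127,750; Unit G1 $278,825; Unit PH2 $229,650. Sum = $636,225.
Difference $636,200 − $636,225 = −$25 applied to Unit 4B: Unit 4B becomes $127,725.

Unit 4B: $127,725 | Unit G1: $278,825 | Unit PH2: $229,650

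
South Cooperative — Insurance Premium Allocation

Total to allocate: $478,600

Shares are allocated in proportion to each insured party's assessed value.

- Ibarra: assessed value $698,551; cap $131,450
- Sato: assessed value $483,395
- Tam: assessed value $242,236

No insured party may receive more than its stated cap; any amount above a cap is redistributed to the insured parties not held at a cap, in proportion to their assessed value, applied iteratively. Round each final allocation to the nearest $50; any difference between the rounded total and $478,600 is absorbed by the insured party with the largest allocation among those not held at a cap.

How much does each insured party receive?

Ibarra: $131,450; Sato: $231,250; Tam: $115,900

Total assessed value = 1,424,182.
Pro-rata shares before constraints: Ibarra 234,749.85; Sato 162,446.12; Tam 81,404.03.
Cap binds for Ibarra ($131,450); remaining pool $347,150 reallocated over remaining assessed value 725,631.
Shares after redistribution: Sato 231,261.58 → $231,250; Tam 115,888.42 → $115,900.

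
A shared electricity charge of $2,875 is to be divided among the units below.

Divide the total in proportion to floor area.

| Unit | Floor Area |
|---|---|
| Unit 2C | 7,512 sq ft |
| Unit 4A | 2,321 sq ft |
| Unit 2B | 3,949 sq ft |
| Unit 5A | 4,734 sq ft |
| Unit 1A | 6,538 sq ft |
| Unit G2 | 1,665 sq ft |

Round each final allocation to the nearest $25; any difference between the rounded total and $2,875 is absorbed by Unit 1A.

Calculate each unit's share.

Total floor area = 26,719.
Pro-rata amounts: Unit 2C 7,512/26,719 × $2,875 = 808.30; Unit 4A 2,321/26,719 × $2,875 = 249.74; Unit 2B 3,949/26,719 × $2,875 = 424.92; Unit 5A 4,734/26,719 × $2,875 = 509.38; Unit 1A 6,538/26,719 × $2,875 = 703.50; Unit G2 1,665/26,719 × $2,875 = 179.16.
At nearest $25: Unit 2C $800; Unit 4A $250; Unit 2B $425; Unit 5A $500; Unit 1A $700; Unit G2 $175. Sum = $2,850.
Difference $2,875 − $2,850 = +$25 applied to Unit 1A: Unit 1A becomes $725.

Unit 2C: $800 · Unit 4A: $250 · Unit 2B: $425 · Unit 5A: $500 · Unit 1A: $725 · Unit G2: $175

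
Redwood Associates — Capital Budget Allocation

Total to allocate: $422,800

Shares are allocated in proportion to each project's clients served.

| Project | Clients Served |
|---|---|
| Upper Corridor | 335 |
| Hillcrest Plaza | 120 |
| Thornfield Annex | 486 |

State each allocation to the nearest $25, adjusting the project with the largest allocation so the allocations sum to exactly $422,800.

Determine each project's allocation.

Upper Corridor: $150,525 · Hillcrest Plaza: $53,925 · Thornfield Annex: $218,350

Clients served total: 941.
Pro-rata amounts: Upper Corridor 335/941 × $422,800 = 150,518.60; Hillcrest Plaza 120/941 × $422,800 = 53,917.11; Thornfield Annex 486/941 × $422,800 = 218,364.29.
At nearest $25: Upper Corridor $150,525; Hillcrest Plaza $53,925; Thornfield Annex $218,375. Sum = $422,825.
Difference $422,800 − $422,825 = −$25 applied to largest allocation (Thornfield Annex): Thornfield Annex becomes $218,350.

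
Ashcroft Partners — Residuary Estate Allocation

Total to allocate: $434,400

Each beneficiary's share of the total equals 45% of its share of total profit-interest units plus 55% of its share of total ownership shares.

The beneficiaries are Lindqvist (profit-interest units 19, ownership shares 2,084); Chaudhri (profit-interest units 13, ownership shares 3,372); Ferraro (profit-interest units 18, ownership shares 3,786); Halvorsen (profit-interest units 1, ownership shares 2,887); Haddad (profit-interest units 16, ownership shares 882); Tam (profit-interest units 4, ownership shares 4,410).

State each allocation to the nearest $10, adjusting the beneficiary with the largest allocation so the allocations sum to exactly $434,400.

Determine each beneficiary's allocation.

Profit-interest units total 71; ownership shares total 17,421.
Blended shares (45% profit-interest units + 55% ownership shares): Lindqvist 0.1862; Chaudhri 0.1889; Ferraro 0.2336; Halvorsen 0.0975; Haddad 0.1293; Tam 0.1646.
Unrounded shares: Lindqvist 80,892.53; Chaudhri 82,037.35; Ferraro 101,481.34; Halvorsen 42,346.95; Haddad 56,148.00; Tam 71,493.83.
After rounding ($10): Lindqvist $80,890; Chaudhri $82,040; Ferraro $101,480; Halvorsen $42,350; Haddad $56,150; Tam $71,490. Sum = $434,400.
Sum already equals the total — no adjustment.

Lindqvist: $80,890 | Chaudhri: $82,040 | Ferraro: $101,480 | Halvorsen: $42,350 | Haddad: $56,150 | Tam: $71,490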